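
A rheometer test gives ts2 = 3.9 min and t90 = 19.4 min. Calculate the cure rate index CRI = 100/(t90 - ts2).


CRI = 100 / (t90 - ts2)
= 100 / (19.4 - 3.9)
= 100 / 15.5
= 6.45 min^-1

6.45 min^-1


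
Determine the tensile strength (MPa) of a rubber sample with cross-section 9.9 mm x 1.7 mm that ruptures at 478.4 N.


Area = width * thickness = 9.9 * 1.7 = 16.83 mm^2
TS = force / area = 478.4 / 16.83 = 28.43 MPa

28.43 MPa


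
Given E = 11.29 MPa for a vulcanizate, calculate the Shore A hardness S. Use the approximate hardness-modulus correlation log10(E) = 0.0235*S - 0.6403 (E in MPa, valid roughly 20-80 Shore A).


log10(E) = 0.0235*S - 0.6403  =>  S = (log10(E) + 0.6403) / 0.0235
log10(11.29) = 1.052694
S = (1.052694 + 0.6403) / 0.0235 = 1.692994 / 0.0235
S = 72.0

Shore A = 72.0


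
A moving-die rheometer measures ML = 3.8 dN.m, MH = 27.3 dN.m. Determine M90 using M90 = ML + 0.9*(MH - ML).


M90 = ML + 0.9 * (MH - ML)
M90 = 3.8 + 0.9 * (27.3 - 3.8)
M90 = 3.8 + 0.9 * 23.5
M90 = 24.95 dN.m

24.95 dN.m


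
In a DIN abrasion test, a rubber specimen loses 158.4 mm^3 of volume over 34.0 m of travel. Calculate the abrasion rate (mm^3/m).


Rate = volume_loss / distance
= 158.4 / 34.0
= 4.659 mm^3/m

4.659 mm^3/m


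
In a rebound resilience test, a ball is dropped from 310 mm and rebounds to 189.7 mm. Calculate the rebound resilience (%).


Resilience = h_rebound / h_drop * 100
= 189.7 / 310 * 100
= 61.2%

61.2%


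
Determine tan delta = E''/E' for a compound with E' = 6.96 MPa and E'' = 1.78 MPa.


tan delta = E'' / E'
= 1.78 / 6.96
= 0.2557

tan delta = 0.2557


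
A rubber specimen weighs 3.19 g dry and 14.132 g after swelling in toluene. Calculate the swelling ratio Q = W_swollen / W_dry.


Q = W_swollen / W_dry
Q = 14.132 / 3.19
Q = 4.43

Q = 4.43


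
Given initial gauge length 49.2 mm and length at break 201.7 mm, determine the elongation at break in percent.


Elongation = (Lf - L0) / L0 * 100
= (201.7 - 49.2) / 49.2 * 100
= 152.5 / 49.2 * 100
= 310.0%

310.0%


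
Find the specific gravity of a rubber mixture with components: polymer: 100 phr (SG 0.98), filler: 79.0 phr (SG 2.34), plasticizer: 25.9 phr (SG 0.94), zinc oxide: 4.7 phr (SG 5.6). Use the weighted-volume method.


Sum of weights = 209.6
Volume contributions:
  polymer: 100/0.98 = 102.0408
  filler: 79.0/2.34 = 33.7607
  plasticizer: 25.9/0.94 = 27.5532
  zinc oxide: 4.7/5.6 = 0.8393
Sum of volumes = 164.1940
SG = 209.6 / 164.1940 = 1.277

SG = 1.277


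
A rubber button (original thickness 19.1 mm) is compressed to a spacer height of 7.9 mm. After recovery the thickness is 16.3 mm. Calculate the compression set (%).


CS = (t0 - recovered) / (t0 - ts) * 100
= (19.1 - 16.3) / (19.1 - 7.9) * 100
= 2.8 / 11.2 * 100
= 25.0%

25.0%


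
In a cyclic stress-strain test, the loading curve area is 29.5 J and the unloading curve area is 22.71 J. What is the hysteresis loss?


Hysteresis loss = loading - unloading
= 29.5 - 22.71
= 6.79 J

6.79 J


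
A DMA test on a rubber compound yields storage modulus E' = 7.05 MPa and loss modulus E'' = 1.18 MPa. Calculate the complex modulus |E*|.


|E*| = sqrt(E'^2 + E''^2)
= sqrt(7.05^2 + 1.18^2)
= sqrt(49.7025 + 1.3924)
= 7.148 MPa

7.148 MPa


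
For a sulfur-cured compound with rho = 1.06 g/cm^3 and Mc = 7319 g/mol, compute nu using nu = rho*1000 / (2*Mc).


nu = rho * 1000 / (2 * Mc)
nu = 1.06 * 1000 / (2 * 7319)
nu = 1060.0 / 14638
nu = 0.0724 mol/L

0.0724 mol/L


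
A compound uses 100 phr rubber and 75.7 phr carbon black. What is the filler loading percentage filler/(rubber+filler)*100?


Filler % = filler / (rubber + filler) * 100
= 75.7 / (100 + 75.7) * 100
= 75.7 / 175.7 * 100
= 43.08%

43.08%


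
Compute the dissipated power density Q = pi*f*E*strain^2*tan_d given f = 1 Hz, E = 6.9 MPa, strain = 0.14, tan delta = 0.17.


Q = pi * f * E * strain^2 * tan_d
= pi * 1 * 6.9 * 0.14^2 * 0.17
= pi * 1 * 6.9 * 0.0196 * 0.17
= 0.0722

Q = 0.0722


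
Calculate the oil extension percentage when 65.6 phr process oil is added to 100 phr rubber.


Oil % = oil / (100 + oil) * 100
= 65.6 / (100 + 65.6) * 100
= 65.6 / 165.6 * 100
= 39.61%

39.61%


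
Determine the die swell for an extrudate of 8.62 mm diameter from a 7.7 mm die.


Die swell ratio = D_extrudate / D_die
= 8.62 / 7.7
= 1.119

Die swell = 1.119


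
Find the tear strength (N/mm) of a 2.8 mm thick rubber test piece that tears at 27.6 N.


Tear strength = force / thickness
= 27.6 / 2.8
= 9.86 N/mm

9.86 N/mm


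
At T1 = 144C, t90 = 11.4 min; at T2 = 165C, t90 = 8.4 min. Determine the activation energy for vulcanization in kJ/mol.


T1 = 417.15 K, T2 = 438.15 K
1/T1 - 1/T2 = 1.1490e-04
ln(t1/t2) = ln(11.4/8.4) = 0.3054
Ea = 8.314 * 0.3054 / 1.1490e-04 = 22097.7841 J/mol
Ea = 22.1 kJ/mol

22.1 kJ/mol


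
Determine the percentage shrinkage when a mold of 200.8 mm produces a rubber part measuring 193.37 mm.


Shrinkage = (mold - part) / mold * 100
= (200.8 - 193.37) / 200.8 * 100
= 7.43 / 200.8 * 100
= 3.7%

3.7%


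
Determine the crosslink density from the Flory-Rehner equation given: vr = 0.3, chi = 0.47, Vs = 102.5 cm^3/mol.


ln(1 - vr) = ln(1 - 0.3) = -0.3567
Numerator = -((-0.3567) + 0.3 + 0.47 * 0.3^2) = 0.0144
Denominator = 102.5 * (0.3^(1/3) - 0.3/2) = 53.2419
nu = 0.0144 / 53.2419 = 2.6999e-04 mol/cm^3

2.6999e-04 mol/cm^3


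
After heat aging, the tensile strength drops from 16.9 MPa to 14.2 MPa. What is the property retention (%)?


Retention = aged / original * 100
= 14.2 / 16.9 * 100
= 84.0%

84.0%


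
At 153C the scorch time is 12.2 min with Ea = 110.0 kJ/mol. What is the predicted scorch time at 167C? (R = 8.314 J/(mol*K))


Convert temperatures: T1 = 153 + 273.15 = 426.15 K, T2 = 167 + 273.15 = 440.15 K
ts2_new = 12.2 * exp(110000 / 8.314 * (1/440.15 - 1/426.15))
1/T2 - 1/T1 = -7.4639e-05
ts2_new = 4.54 min

4.54 min


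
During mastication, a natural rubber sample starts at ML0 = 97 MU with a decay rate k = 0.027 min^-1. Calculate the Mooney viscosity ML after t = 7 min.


ML = ML0 * exp(-k * t)
ML = 97 * exp(-0.027 * 7)
ML = 97 * 0.8278
ML = 80.3 MU

80.3 MU


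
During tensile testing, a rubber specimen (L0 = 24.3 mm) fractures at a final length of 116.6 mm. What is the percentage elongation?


Elongation = (Lf - L0) / L0 * 100
= (116.6 - 24.3) / 24.3 * 100
= 92.3 / 24.3 * 100
= 379.8%

379.8%


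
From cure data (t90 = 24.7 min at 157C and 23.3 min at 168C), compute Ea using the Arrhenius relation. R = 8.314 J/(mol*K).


T1 = 430.15 K, T2 = 441.15 K
1/T1 - 1/T2 = 5.7968e-05
ln(t1/t2) = ln(24.7/23.3) = 0.0583
Ea = 8.314 * 0.0583 / 5.7968e-05 = 8368.8067 J/mol
Ea = 8.37 kJ/mol

8.37 kJ/mol


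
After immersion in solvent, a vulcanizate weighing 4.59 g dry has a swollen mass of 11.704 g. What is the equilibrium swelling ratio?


Q = W_swollen / W_dry
Q = 11.704 / 4.59
Q = 2.55

Q = 2.55


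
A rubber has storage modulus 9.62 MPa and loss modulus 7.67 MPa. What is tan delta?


tan delta = E'' / E'
= 7.67 / 9.62
= 0.7973

tan delta = 0.7973


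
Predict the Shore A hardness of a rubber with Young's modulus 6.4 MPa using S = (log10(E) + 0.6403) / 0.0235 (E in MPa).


log10(E) = 0.0235*S - 0.6403  =>  S = (log10(E) + 0.6403) / 0.0235
log10(6.4) = 0.806180
S = (0.806180 + 0.6403) / 0.0235 = 1.446480 / 0.0235
S = 61.6

Shore A = 61.6


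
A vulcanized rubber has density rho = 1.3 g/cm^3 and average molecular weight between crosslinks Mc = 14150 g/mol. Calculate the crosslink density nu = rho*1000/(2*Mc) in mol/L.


nu = rho * 1000 / (2 * Mc)
nu = 1.3 * 1000 / (2 * 14150)
nu = 1300.0 / 28300
nu = 0.0459 mol/L

0.0459 mol/L


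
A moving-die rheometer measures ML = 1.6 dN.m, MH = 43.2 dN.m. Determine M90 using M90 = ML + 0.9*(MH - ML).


M90 = ML + 0.9 * (MH - ML)
M90 = 1.6 + 0.9 * (43.2 - 1.6)
M90 = 1.6 + 0.9 * 41.6
M90 = 39.04 dN.m

39.04 dN.m


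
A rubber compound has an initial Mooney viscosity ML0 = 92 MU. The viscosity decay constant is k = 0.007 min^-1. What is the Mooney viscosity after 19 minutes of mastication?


ML = ML0 * exp(-k * t)
ML = 92 * exp(-0.007 * 19)
ML = 92 * 0.8755
ML = 80.54 MU

80.54 MU


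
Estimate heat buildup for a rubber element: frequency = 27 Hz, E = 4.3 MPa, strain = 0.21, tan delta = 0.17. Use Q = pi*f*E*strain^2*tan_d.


Q = pi * f * E * strain^2 * tan_d
= pi * 27 * 4.3 * 0.21^2 * 0.17
= pi * 27 * 4.3 * 0.0441 * 0.17
= 2.7344

Q = 2.7344


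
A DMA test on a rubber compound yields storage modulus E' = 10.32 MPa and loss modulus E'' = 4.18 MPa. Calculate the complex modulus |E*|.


|E*| = sqrt(E'^2 + E''^2)
= sqrt(10.32^2 + 4.18^2)
= sqrt(106.5024 + 17.4724)
= 11.134 MPa

11.134 MPa


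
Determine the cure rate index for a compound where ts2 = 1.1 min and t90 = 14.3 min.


CRI = 100 / (t90 - ts2)
= 100 / (14.3 - 1.1)
= 100 / 13.2
= 7.58 min^-1

7.58 min^-1


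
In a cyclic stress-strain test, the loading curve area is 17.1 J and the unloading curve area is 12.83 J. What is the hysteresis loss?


Hysteresis loss = loading - unloading
= 17.1 - 12.83
= 4.27 J

4.27 J


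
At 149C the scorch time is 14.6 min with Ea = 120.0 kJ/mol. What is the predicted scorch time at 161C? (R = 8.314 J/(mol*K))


Convert temperatures: T1 = 149 + 273.15 = 422.15 K, T2 = 161 + 273.15 = 434.15 K
ts2_new = 14.6 * exp(120000 / 8.314 * (1/434.15 - 1/422.15))
1/T2 - 1/T1 = -6.5475e-05
ts2_new = 5.67 min

5.67 min


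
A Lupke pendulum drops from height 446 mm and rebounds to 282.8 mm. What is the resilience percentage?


Resilience = h_rebound / h_drop * 100
= 282.8 / 446 * 100
= 63.4%

63.4%


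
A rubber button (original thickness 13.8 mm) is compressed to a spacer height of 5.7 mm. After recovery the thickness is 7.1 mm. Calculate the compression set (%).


CS = (t0 - recovered) / (t0 - ts) * 100
= (13.8 - 7.1) / (13.8 - 5.7) * 100
= 6.7 / 8.1 * 100
= 82.7%

82.7%


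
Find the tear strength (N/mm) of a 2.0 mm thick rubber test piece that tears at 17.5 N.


Tear strength = force / thickness
= 17.5 / 2.0
= 8.75 N/mm

8.75 N/mm


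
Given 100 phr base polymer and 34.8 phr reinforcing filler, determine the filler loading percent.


Filler % = filler / (rubber + filler) * 100
= 34.8 / (100 + 34.8) * 100
= 34.8 / 134.8 * 100
= 25.82%

25.82%


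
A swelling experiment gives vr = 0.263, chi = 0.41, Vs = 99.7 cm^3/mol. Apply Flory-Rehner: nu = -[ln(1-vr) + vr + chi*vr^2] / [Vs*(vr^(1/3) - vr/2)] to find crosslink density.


ln(1 - vr) = ln(1 - 0.263) = -0.3052
Numerator = -((-0.3052) + 0.263 + 0.41 * 0.263^2) = 0.0138
Denominator = 99.7 * (0.263^(1/3) - 0.263/2) = 50.7668
nu = 0.0138 / 50.7668 = 2.7199e-04 mol/cm^3

2.7199e-04 mol/cm^3


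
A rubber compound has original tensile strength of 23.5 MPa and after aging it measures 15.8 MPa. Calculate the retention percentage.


Retention = aged / original * 100
= 15.8 / 23.5 * 100
= 67.2%

67.2%


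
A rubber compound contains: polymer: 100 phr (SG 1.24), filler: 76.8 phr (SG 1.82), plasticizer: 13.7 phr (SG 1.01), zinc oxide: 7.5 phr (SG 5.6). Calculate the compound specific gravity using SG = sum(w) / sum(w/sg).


Sum of weights = 198.0
Volume contributions:
  polymer: 100/1.24 = 80.6452
  filler: 76.8/1.82 = 42.1978
  plasticizer: 13.7/1.01 = 13.5644
  zinc oxide: 7.5/5.6 = 1.3393
Sum of volumes = 137.7466
SG = 198.0 / 137.7466 = 1.437

SG = 1.437


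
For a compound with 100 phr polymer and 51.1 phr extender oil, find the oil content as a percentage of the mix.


Oil % = oil / (100 + oil) * 100
= 51.1 / (100 + 51.1) * 100
= 51.1 / 151.1 * 100
= 33.82%

33.82%


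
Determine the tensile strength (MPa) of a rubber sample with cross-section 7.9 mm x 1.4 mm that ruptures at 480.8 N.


Area = width * thickness = 7.9 * 1.4 = 11.06 mm^2
TS = force / area = 480.8 / 11.06 = 43.47 MPa

43.47 MPa


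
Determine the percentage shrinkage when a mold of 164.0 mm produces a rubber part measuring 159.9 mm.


Shrinkage = (mold - part) / mold * 100
= (164.0 - 159.9) / 164.0 * 100
= 4.1 / 164.0 * 100
= 2.5%

2.5%


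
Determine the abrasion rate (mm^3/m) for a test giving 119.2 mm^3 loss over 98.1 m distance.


Rate = volume_loss / distance
= 119.2 / 98.1
= 1.215 mm^3/m

1.215 mm^3/m


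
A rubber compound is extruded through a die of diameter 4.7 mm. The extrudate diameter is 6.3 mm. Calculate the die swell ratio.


Die swell ratio = D_extrudate / D_die
= 6.3 / 4.7
= 1.34

Die swell = 1.34


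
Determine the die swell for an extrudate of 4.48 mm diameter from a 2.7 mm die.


Die swell ratio = D_extrudate / D_die
= 4.48 / 2.7
= 1.659

Die swell = 1.659


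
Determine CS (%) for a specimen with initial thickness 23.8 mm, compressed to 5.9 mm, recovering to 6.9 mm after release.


CS = (t0 - recovered) / (t0 - ts) * 100
= (23.8 - 6.9) / (23.8 - 5.9) * 100
= 16.9 / 17.9 * 100
= 94.4%

94.4%


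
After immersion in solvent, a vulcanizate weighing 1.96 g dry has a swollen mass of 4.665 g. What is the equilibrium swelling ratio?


Q = W_swollen / W_dry
Q = 4.665 / 1.96
Q = 2.38

Q = 2.38


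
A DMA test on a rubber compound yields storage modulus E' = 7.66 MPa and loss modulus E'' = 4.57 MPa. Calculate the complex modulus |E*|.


|E*| = sqrt(E'^2 + E''^2)
= sqrt(7.66^2 + 4.57^2)
= sqrt(58.6756 + 20.8849)
= 8.92 MPa

8.92 MPa


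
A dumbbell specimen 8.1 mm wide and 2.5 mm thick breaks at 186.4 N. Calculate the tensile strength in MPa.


Area = width * thickness = 8.1 * 2.5 = 20.25 mm^2
TS = force / area = 186.4 / 20.25 = 9.2 MPa

9.2 MPa


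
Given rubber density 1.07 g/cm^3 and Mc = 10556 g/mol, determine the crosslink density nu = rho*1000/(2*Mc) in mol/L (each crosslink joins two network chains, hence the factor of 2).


nu = rho * 1000 / (2 * Mc)
nu = 1.07 * 1000 / (2 * 10556)
nu = 1070.0 / 21112
nu = 0.0507 mol/L

0.0507 mol/L


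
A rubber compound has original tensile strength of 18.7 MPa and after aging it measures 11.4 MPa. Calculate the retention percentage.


Retention = aged / original * 100
= 11.4 / 18.7 * 100
= 61.0%

61.0%


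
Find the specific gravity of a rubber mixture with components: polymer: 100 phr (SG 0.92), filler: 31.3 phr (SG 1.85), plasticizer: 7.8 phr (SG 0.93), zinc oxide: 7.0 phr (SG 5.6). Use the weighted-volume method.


Sum of weights = 146.1
Volume contributions:
  polymer: 100/0.92 = 108.6957
  filler: 31.3/1.85 = 16.9189
  plasticizer: 7.8/0.93 = 8.3871
  zinc oxide: 7.0/5.6 = 1.2500
Sum of volumes = 135.2517
SG = 146.1 / 135.2517 = 1.08

SG = 1.08


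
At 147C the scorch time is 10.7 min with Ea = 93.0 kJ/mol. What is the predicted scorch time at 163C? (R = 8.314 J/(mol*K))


Convert temperatures: T1 = 147 + 273.15 = 420.15 K, T2 = 163 + 273.15 = 436.15 K
ts2_new = 10.7 * exp(93000 / 8.314 * (1/436.15 - 1/420.15))
1/T2 - 1/T1 = -8.7313e-05
ts2_new = 4.03 min

4.03 min


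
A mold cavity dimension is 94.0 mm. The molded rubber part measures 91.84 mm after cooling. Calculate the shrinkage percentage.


Shrinkage = (mold - part) / mold * 100
= (94.0 - 91.84) / 94.0 * 100
= 2.16 / 94.0 * 100
= 2.3%

2.3%


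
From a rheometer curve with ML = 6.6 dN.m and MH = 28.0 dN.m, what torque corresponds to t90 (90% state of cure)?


M90 = ML + 0.9 * (MH - ML)
M90 = 6.6 + 0.9 * (28.0 - 6.6)
M90 = 6.6 + 0.9 * 21.4
M90 = 25.86 dN.m

25.86 dN.m


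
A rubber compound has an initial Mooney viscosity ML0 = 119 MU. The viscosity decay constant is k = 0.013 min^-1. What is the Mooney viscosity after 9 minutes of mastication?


ML = ML0 * exp(-k * t)
ML = 119 * exp(-0.013 * 9)
ML = 119 * 0.8896
ML = 105.86 MU

105.86 MU


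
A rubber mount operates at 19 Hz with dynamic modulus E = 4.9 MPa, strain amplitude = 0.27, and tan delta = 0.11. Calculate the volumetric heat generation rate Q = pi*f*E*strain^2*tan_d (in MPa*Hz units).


Q = pi * f * E * strain^2 * tan_d
= pi * 19 * 4.9 * 0.27^2 * 0.11
= pi * 19 * 4.9 * 0.0729 * 0.11
= 2.3454

Q = 2.3454


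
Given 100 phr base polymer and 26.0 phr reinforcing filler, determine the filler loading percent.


Filler % = filler / (rubber + filler) * 100
= 26.0 / (100 + 26.0) * 100
= 26.0 / 126.0 * 100
= 20.63%

20.63%


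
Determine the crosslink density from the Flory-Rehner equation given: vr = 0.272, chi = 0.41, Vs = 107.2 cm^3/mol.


ln(1 - vr) = ln(1 - 0.272) = -0.3175
Numerator = -((-0.3175) + 0.272 + 0.41 * 0.272^2) = 0.0151
Denominator = 107.2 * (0.272^(1/3) - 0.272/2) = 54.8781
nu = 0.0151 / 54.8781 = 2.7553e-04 mol/cm^3

2.7553e-04 mol/cm^3


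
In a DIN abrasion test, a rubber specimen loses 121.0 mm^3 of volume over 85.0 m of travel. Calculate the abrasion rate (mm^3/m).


Rate = volume_loss / distance
= 121.0 / 85.0
= 1.424 mm^3/m

1.424 mm^3/m


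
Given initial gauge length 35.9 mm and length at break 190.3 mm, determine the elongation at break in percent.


Elongation = (Lf - L0) / L0 * 100
= (190.3 - 35.9) / 35.9 * 100
= 154.4 / 35.9 * 100
= 430.1%

430.1%


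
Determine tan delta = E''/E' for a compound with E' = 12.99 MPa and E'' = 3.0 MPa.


tan delta = E'' / E'
= 3.0 / 12.99
= 0.2309

tan delta = 0.2309


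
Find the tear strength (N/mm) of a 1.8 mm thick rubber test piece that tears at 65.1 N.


Tear strength = force / thickness
= 65.1 / 1.8
= 36.17 N/mm

36.17 N/mm


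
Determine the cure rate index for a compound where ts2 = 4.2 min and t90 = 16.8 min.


CRI = 100 / (t90 - ts2)
= 100 / (16.8 - 4.2)
= 100 / 12.6
= 7.94 min^-1

7.94 min^-1


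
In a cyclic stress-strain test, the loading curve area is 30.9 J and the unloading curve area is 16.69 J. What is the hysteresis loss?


Hysteresis loss = loading - unloading
= 30.9 - 16.69
= 14.21 J

14.21 J


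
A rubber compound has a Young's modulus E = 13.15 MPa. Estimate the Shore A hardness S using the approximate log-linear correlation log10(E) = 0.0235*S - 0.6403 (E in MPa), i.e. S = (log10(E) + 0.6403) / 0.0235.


log10(E) = 0.0235*S - 0.6403  =>  S = (log10(E) + 0.6403) / 0.0235
log10(13.15) = 1.118926
S = (1.118926 + 0.6403) / 0.0235 = 1.759226 / 0.0235
S = 74.9

Shore A = 74.9


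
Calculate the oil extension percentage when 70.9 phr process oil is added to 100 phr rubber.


Oil % = oil / (100 + oil) * 100
= 70.9 / (100 + 70.9) * 100
= 70.9 / 170.9 * 100
= 41.49%

41.49%


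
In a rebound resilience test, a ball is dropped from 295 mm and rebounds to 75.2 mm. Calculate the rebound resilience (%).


Resilience = h_rebound / h_drop * 100
= 75.2 / 295 * 100
= 25.5%

25.5%


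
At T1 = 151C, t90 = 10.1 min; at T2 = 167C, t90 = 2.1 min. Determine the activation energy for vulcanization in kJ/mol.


T1 = 424.15 K, T2 = 440.15 K
1/T1 - 1/T2 = 8.5704e-05
ln(t1/t2) = ln(10.1/2.1) = 1.5706
Ea = 8.314 * 1.5706 / 8.5704e-05 = 152361.5131 J/mol
Ea = 152.36 kJ/mol

152.36 kJ/mol


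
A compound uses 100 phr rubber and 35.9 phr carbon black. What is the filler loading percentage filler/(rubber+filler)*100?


Filler % = filler / (rubber + filler) * 100
= 35.9 / (100 + 35.9) * 100
= 35.9 / 135.9 * 100
= 26.42%

26.42%


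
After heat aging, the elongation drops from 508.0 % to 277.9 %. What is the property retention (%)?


Retention = aged / original * 100
= 277.9 / 508.0 * 100
= 54.7%

54.7%


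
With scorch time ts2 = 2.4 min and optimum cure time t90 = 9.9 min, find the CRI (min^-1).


CRI = 100 / (t90 - ts2)
= 100 / (9.9 - 2.4)
= 100 / 7.5
= 13.33 min^-1

13.33 min^-1


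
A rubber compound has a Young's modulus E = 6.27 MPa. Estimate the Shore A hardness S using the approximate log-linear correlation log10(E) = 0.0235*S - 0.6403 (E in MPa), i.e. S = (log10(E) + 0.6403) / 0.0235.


log10(E) = 0.0235*S - 0.6403  =>  S = (log10(E) + 0.6403) / 0.0235
log10(6.27) = 0.797268
S = (0.797268 + 0.6403) / 0.0235 = 1.437568 / 0.0235
S = 61.2

Shore A = 61.2


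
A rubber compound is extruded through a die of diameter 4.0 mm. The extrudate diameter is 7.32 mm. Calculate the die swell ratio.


Die swell ratio = D_extrudate / D_die
= 7.32 / 4.0
= 1.83

Die swell = 1.83


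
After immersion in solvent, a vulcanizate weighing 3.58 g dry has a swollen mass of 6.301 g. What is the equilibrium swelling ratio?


Q = W_swollen / W_dry
Q = 6.301 / 3.58
Q = 1.76

Q = 1.76


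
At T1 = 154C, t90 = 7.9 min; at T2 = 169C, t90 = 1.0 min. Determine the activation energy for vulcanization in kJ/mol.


T1 = 427.15 K, T2 = 442.15 K
1/T1 - 1/T2 = 7.9422e-05
ln(t1/t2) = ln(7.9/1.0) = 2.0669
Ea = 8.314 * 2.0669 / 7.9422e-05 = 216361.7280 J/mol
Ea = 216.36 kJ/mol

216.36 kJ/mol


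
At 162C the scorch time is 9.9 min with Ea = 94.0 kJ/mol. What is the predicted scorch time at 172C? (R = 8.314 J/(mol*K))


Convert temperatures: T1 = 162 + 273.15 = 435.15 K, T2 = 172 + 273.15 = 445.15 K
ts2_new = 9.9 * exp(94000 / 8.314 * (1/445.15 - 1/435.15))
1/T2 - 1/T1 = -5.1624e-05
ts2_new = 5.52 min

5.52 min


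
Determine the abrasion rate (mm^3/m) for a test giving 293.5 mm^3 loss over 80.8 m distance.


Rate = volume_loss / distance
= 293.5 / 80.8
= 3.632 mm^3/m

3.632 mm^3/m


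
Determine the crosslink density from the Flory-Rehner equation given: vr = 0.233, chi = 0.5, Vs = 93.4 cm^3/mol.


ln(1 - vr) = ln(1 - 0.233) = -0.2653
Numerator = -((-0.2653) + 0.233 + 0.5 * 0.233^2) = 0.0051
Denominator = 93.4 * (0.233^(1/3) - 0.233/2) = 46.5921
nu = 0.0051 / 46.5921 = 1.0998e-04 mol/cm^3

1.0998e-04 mol/cm^3


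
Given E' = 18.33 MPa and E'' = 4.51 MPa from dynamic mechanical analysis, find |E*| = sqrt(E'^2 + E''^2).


|E*| = sqrt(E'^2 + E''^2)
= sqrt(18.33^2 + 4.51^2)
= sqrt(335.9889 + 20.3401)
= 18.877 MPa

18.877 MPa


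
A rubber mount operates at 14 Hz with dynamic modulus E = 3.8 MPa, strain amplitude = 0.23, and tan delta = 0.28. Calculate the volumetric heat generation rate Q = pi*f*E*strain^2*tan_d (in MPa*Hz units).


Q = pi * f * E * strain^2 * tan_d
= pi * 14 * 3.8 * 0.23^2 * 0.28
= pi * 14 * 3.8 * 0.0529 * 0.28
= 2.4756

Q = 2.4756


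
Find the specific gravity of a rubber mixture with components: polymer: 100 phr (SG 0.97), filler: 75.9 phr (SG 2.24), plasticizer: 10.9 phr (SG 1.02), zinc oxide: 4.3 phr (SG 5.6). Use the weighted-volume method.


Sum of weights = 191.1
Volume contributions:
  polymer: 100/0.97 = 103.0928
  filler: 75.9/2.24 = 33.8839
  plasticizer: 10.9/1.02 = 10.6863
  zinc oxide: 4.3/5.6 = 0.7679
Sum of volumes = 148.4308
SG = 191.1 / 148.4308 = 1.287

SG = 1.287


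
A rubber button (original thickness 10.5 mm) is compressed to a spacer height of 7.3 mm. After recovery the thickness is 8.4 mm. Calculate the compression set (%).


CS = (t0 - recovered) / (t0 - ts) * 100
= (10.5 - 8.4) / (10.5 - 7.3) * 100
= 2.1 / 3.2 * 100
= 65.6%

65.6%


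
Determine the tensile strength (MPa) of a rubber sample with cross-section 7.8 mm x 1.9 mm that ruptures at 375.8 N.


Area = width * thickness = 7.8 * 1.9 = 14.82 mm^2
TS = force / area = 375.8 / 14.82 = 25.36 MPa

25.36 MPa


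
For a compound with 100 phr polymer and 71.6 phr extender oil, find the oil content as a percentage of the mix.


Oil % = oil / (100 + oil) * 100
= 71.6 / (100 + 71.6) * 100
= 71.6 / 171.6 * 100
= 41.72%

41.72%


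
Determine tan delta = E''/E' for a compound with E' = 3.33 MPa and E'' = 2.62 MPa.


tan delta = E'' / E'
= 2.62 / 3.33
= 0.7868

tan delta = 0.7868


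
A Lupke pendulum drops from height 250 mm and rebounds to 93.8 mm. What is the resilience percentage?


Resilience = h_rebound / h_drop * 100
= 93.8 / 250 * 100
= 37.5%

37.5%


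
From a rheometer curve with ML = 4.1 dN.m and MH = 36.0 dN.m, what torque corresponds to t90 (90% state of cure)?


M90 = ML + 0.9 * (MH - ML)
M90 = 4.1 + 0.9 * (36.0 - 4.1)
M90 = 4.1 + 0.9 * 31.9
M90 = 32.81 dN.m

32.81 dN.m


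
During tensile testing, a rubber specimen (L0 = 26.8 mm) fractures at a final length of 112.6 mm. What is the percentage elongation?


Elongation = (Lf - L0) / L0 * 100
= (112.6 - 26.8) / 26.8 * 100
= 85.8 / 26.8 * 100
= 320.1%

320.1%


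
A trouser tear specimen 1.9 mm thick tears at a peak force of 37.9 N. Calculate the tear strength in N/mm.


Tear strength = force / thickness
= 37.9 / 1.9
= 19.95 N/mm

19.95 N/mm


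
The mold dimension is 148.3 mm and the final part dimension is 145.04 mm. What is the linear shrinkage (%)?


Shrinkage = (mold - part) / mold * 100
= (148.3 - 145.04) / 148.3 * 100
= 3.26 / 148.3 * 100
= 2.2%

2.2%


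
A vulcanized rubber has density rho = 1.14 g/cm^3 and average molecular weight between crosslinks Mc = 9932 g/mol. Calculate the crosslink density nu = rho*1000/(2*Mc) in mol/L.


nu = rho * 1000 / (2 * Mc)
nu = 1.14 * 1000 / (2 * 9932)
nu = 1140.0 / 19864
nu = 0.0574 mol/L

0.0574 mol/L


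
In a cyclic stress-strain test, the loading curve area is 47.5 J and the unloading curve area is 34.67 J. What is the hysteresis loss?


Hysteresis loss = loading - unloading
= 47.5 - 34.67
= 12.83 J

12.83 J


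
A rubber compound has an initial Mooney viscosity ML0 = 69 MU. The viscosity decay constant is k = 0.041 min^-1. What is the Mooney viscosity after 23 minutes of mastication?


ML = ML0 * exp(-k * t)
ML = 69 * exp(-0.041 * 23)
ML = 69 * 0.3895
ML = 26.87 MU

26.87 MU


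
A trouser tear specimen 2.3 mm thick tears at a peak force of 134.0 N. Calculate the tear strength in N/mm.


Tear strength = force / thickness
= 134.0 / 2.3
= 58.26 N/mm

58.26 N/mm


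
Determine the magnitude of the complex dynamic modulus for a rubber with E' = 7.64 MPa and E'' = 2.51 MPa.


|E*| = sqrt(E'^2 + E''^2)
= sqrt(7.64^2 + 2.51^2)
= sqrt(58.3696 + 6.3001)
= 8.042 MPa

8.042 MPa


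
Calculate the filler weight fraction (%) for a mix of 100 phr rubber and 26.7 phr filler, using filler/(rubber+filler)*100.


Filler % = filler / (rubber + filler) * 100
= 26.7 / (100 + 26.7) * 100
= 26.7 / 126.7 * 100
= 21.07%

21.07%


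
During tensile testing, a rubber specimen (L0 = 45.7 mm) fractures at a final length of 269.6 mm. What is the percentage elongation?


Elongation = (Lf - L0) / L0 * 100
= (269.6 - 45.7) / 45.7 * 100
= 223.9 / 45.7 * 100
= 489.9%

489.9%


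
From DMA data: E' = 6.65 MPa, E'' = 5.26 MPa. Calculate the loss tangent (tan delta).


tan delta = E'' / E'
= 5.26 / 6.65
= 0.791

tan delta = 0.791


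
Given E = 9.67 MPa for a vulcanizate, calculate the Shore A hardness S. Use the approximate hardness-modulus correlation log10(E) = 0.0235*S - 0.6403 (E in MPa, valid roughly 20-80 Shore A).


log10(E) = 0.0235*S - 0.6403  =>  S = (log10(E) + 0.6403) / 0.0235
log10(9.67) = 0.985426
S = (0.985426 + 0.6403) / 0.0235 = 1.625726 / 0.0235
S = 69.2

Shore A = 69.2


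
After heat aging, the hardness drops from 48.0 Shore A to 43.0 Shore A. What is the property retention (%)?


Retention = aged / original * 100
= 43.0 / 48.0 * 100
= 89.6%

89.6%


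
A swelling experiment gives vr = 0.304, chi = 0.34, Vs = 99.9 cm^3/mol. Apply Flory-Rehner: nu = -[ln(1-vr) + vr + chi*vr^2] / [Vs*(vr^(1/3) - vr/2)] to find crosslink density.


ln(1 - vr) = ln(1 - 0.304) = -0.3624
Numerator = -((-0.3624) + 0.304 + 0.34 * 0.304^2) = 0.0270
Denominator = 99.9 * (0.304^(1/3) - 0.304/2) = 51.9875
nu = 0.0270 / 51.9875 = 5.1905e-04 mol/cm^3

5.1905e-04 mol/cm^3


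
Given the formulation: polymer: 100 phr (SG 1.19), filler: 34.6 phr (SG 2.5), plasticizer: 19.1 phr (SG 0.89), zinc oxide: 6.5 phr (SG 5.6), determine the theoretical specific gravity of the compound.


Sum of weights = 160.2
Volume contributions:
  polymer: 100/1.19 = 84.0336
  filler: 34.6/2.5 = 13.8400
  plasticizer: 19.1/0.89 = 21.4607
  zinc oxide: 6.5/5.6 = 1.1607
Sum of volumes = 120.4950
SG = 160.2 / 120.4950 = 1.33

SG = 1.33


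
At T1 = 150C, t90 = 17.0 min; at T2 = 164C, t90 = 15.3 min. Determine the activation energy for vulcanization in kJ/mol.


T1 = 423.15 K, T2 = 437.15 K
1/T1 - 1/T2 = 7.5684e-05
ln(t1/t2) = ln(17.0/15.3) = 0.1054
Ea = 8.314 * 0.1054 / 7.5684e-05 = 11574.0326 J/mol
Ea = 11.57 kJ/mol

11.57 kJ/mol


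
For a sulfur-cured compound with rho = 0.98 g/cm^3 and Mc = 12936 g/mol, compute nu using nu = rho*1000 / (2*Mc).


nu = rho * 1000 / (2 * Mc)
nu = 0.98 * 1000 / (2 * 12936)
nu = 980.0 / 25872
nu = 0.0379 mol/L

0.0379 mol/L


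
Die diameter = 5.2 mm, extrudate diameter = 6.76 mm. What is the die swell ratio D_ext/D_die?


Die swell ratio = D_extrudate / D_die
= 6.76 / 5.2
= 1.3

Die swell = 1.3


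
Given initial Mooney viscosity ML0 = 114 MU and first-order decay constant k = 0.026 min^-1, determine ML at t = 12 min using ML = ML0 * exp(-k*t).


ML = ML0 * exp(-k * t)
ML = 114 * exp(-0.026 * 12)
ML = 114 * 0.7320
ML = 83.45 MU

83.45 MU


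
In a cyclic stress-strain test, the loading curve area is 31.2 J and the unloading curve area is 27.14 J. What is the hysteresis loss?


Hysteresis loss = loading - unloading
= 31.2 - 27.14
= 4.06 J

4.06 J


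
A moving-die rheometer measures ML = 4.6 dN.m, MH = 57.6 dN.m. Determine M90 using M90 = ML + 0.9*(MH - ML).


M90 = ML + 0.9 * (MH - ML)
M90 = 4.6 + 0.9 * (57.6 - 4.6)
M90 = 4.6 + 0.9 * 53.0
M90 = 52.3 dN.m

52.3 dN.m


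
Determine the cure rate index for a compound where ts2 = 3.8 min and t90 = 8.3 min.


CRI = 100 / (t90 - ts2)
= 100 / (8.3 - 3.8)
= 100 / 4.5
= 22.22 min^-1

22.22 min^-1


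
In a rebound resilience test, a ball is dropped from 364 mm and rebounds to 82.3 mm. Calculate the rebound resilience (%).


Resilience = h_rebound / h_drop * 100
= 82.3 / 364 * 100
= 22.6%

22.6%


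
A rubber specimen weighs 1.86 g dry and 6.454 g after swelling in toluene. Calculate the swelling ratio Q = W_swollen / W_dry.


Q = W_swollen / W_dry
Q = 6.454 / 1.86
Q = 3.47

Q = 3.47


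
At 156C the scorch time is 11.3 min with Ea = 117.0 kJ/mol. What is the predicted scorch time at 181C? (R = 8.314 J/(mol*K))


Convert temperatures: T1 = 156 + 273.15 = 429.15 K, T2 = 181 + 273.15 = 454.15 K
ts2_new = 11.3 * exp(117000 / 8.314 * (1/454.15 - 1/429.15))
1/T2 - 1/T1 = -1.2827e-04
ts2_new = 1.86 min

1.86 min


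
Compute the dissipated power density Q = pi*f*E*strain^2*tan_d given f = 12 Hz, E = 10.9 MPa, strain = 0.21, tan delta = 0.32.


Q = pi * f * E * strain^2 * tan_d
= pi * 12 * 10.9 * 0.21^2 * 0.32
= pi * 12 * 10.9 * 0.0441 * 0.32
= 5.7989

Q = 5.7989


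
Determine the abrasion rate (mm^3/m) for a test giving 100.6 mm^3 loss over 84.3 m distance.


Rate = volume_loss / distance
= 100.6 / 84.3
= 1.193 mm^3/m

1.193 mm^3/m


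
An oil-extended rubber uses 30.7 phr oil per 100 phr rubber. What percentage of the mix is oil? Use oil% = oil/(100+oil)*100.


Oil % = oil / (100 + oil) * 100
= 30.7 / (100 + 30.7) * 100
= 30.7 / 130.7 * 100
= 23.49%

23.49%


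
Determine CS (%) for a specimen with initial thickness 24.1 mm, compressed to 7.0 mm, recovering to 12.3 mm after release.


CS = (t0 - recovered) / (t0 - ts) * 100
= (24.1 - 12.3) / (24.1 - 7.0) * 100
= 11.8 / 17.1 * 100
= 69.0%

69.0%


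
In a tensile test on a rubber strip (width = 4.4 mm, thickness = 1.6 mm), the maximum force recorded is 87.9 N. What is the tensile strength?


Area = width * thickness = 4.4 * 1.6 = 7.04 mm^2
TS = force / area = 87.9 / 7.04 = 12.49 MPa

12.49 MPa


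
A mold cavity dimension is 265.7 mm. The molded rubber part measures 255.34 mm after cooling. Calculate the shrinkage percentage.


Shrinkage = (mold - part) / mold * 100
= (265.7 - 255.34) / 265.7 * 100
= 10.36 / 265.7 * 100
= 3.9%

3.9%


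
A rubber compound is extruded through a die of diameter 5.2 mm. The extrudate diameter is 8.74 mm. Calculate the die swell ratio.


Die swell ratio = D_extrudate / D_die
= 8.74 / 5.2
= 1.681

Die swell = 1.681


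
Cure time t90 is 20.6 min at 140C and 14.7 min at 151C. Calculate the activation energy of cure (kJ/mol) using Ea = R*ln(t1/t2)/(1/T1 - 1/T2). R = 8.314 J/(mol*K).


T1 = 413.15 K, T2 = 424.15 K
1/T1 - 1/T2 = 6.2772e-05
ln(t1/t2) = ln(20.6/14.7) = 0.3374
Ea = 8.314 * 0.3374 / 6.2772e-05 = 44693.6410 J/mol
Ea = 44.69 kJ/mol

44.69 kJ/mol


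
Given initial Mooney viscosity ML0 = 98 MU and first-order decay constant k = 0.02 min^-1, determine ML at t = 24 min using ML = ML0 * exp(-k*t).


ML = ML0 * exp(-k * t)
ML = 98 * exp(-0.02 * 24)
ML = 98 * 0.6188
ML = 60.64 MU

60.64 MU


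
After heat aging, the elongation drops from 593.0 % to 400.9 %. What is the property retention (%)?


Retention = aged / original * 100
= 400.9 / 593.0 * 100
= 67.6%

67.6%


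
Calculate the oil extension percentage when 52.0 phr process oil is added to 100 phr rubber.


Oil % = oil / (100 + oil) * 100
= 52.0 / (100 + 52.0) * 100
= 52.0 / 152.0 * 100
= 34.21%

34.21%


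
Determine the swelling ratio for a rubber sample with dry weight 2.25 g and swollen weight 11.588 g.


Q = W_swollen / W_dry
Q = 11.588 / 2.25
Q = 5.15

Q = 5.15


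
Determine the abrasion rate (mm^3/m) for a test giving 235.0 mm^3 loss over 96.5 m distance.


Rate = volume_loss / distance
= 235.0 / 96.5
= 2.435 mm^3/m

2.435 mm^3/m


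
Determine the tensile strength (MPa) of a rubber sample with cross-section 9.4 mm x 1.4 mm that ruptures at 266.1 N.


Area = width * thickness = 9.4 * 1.4 = 13.16 mm^2
TS = force / area = 266.1 / 13.16 = 20.22 MPa

20.22 MPa


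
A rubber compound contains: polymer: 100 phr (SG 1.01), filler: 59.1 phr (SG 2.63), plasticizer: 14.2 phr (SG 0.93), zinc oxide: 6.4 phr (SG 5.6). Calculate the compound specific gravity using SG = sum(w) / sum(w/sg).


Sum of weights = 179.7
Volume contributions:
  polymer: 100/1.01 = 99.0099
  filler: 59.1/2.63 = 22.4715
  plasticizer: 14.2/0.93 = 15.2688
  zinc oxide: 6.4/5.6 = 1.1429
Sum of volumes = 137.8931
SG = 179.7 / 137.8931 = 1.303

SG = 1.303


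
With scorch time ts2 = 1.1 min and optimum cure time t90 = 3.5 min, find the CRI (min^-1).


CRI = 100 / (t90 - ts2)
= 100 / (3.5 - 1.1)
= 100 / 2.4
= 41.67 min^-1

41.67 min^-1


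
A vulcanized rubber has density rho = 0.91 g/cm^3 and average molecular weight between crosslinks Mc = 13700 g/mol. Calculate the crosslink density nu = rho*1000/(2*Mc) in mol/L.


nu = rho * 1000 / (2 * Mc)
nu = 0.91 * 1000 / (2 * 13700)
nu = 910.0 / 27400
nu = 0.0332 mol/L

0.0332 mol/L


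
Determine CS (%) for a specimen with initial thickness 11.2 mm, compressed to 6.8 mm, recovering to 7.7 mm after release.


CS = (t0 - recovered) / (t0 - ts) * 100
= (11.2 - 7.7) / (11.2 - 6.8) * 100
= 3.5 / 4.4 * 100
= 79.5%

79.5%


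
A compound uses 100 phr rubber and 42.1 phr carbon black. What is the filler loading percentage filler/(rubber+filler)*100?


Filler % = filler / (rubber + filler) * 100
= 42.1 / (100 + 42.1) * 100
= 42.1 / 142.1 * 100
= 29.63%

29.63%


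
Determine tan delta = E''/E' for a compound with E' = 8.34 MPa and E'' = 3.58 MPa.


tan delta = E'' / E'
= 3.58 / 8.34
= 0.4293

tan delta = 0.4293


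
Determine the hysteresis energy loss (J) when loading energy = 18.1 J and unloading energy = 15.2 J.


Hysteresis loss = loading - unloading
= 18.1 - 15.2
= 2.9 J

2.9 J


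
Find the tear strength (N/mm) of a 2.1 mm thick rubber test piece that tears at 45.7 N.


Tear strength = force / thickness
= 45.7 / 2.1
= 21.76 N/mm

21.76 N/mm


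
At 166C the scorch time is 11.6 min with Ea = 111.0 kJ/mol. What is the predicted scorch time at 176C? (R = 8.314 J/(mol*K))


Convert temperatures: T1 = 166 + 273.15 = 439.15 K, T2 = 176 + 273.15 = 449.15 K
ts2_new = 11.6 * exp(111000 / 8.314 * (1/449.15 - 1/439.15))
1/T2 - 1/T1 = -5.0699e-05
ts2_new = 5.9 min

5.9 min


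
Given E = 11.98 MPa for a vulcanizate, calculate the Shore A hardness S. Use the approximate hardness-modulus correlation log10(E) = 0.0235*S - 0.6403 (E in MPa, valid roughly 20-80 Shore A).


log10(E) = 0.0235*S - 0.6403  =>  S = (log10(E) + 0.6403) / 0.0235
log10(11.98) = 1.078457
S = (1.078457 + 0.6403) / 0.0235 = 1.718757 / 0.0235
S = 73.1

Shore A = 73.1


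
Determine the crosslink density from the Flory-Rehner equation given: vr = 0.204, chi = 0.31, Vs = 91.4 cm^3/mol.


ln(1 - vr) = ln(1 - 0.204) = -0.2282
Numerator = -((-0.2282) + 0.204 + 0.31 * 0.204^2) = 0.0113
Denominator = 91.4 * (0.204^(1/3) - 0.204/2) = 44.4822
nu = 0.0113 / 44.4822 = 2.5303e-04 mol/cm^3

2.5303e-04 mol/cm^3


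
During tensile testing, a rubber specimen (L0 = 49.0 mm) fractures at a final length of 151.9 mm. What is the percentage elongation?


Elongation = (Lf - L0) / L0 * 100
= (151.9 - 49.0) / 49.0 * 100
= 102.9 / 49.0 * 100
= 210.0%

210.0%


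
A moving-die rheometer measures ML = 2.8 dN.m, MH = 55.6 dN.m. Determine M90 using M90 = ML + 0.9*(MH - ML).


M90 = ML + 0.9 * (MH - ML)
M90 = 2.8 + 0.9 * (55.6 - 2.8)
M90 = 2.8 + 0.9 * 52.8
M90 = 50.32 dN.m

50.32 dN.m


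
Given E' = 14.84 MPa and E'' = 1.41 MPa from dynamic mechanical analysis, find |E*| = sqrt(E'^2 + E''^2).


|E*| = sqrt(E'^2 + E''^2)
= sqrt(14.84^2 + 1.41^2)
= sqrt(220.2256 + 1.9881)
= 14.907 MPa

14.907 MPa


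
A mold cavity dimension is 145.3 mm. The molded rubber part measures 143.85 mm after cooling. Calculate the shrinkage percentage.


Shrinkage = (mold - part) / mold * 100
= (145.3 - 143.85) / 145.3 * 100
= 1.45 / 145.3 * 100
= 1.0%

1.0%


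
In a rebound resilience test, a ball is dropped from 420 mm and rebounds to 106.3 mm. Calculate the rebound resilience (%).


Resilience = h_rebound / h_drop * 100
= 106.3 / 420 * 100
= 25.3%

25.3%


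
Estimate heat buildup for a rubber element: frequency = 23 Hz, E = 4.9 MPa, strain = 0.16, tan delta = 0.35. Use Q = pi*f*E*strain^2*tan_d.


Q = pi * f * E * strain^2 * tan_d
= pi * 23 * 4.9 * 0.16^2 * 0.35
= pi * 23 * 4.9 * 0.0256 * 0.35
= 3.1724

Q = 3.1724


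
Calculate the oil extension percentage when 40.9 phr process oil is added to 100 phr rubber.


Oil % = oil / (100 + oil) * 100
= 40.9 / (100 + 40.9) * 100
= 40.9 / 140.9 * 100
= 29.03%

29.03%


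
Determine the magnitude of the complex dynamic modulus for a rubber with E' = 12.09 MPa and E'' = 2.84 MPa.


|E*| = sqrt(E'^2 + E''^2)
= sqrt(12.09^2 + 2.84^2)
= sqrt(146.1681 + 8.0656)
= 12.419 MPa

12.419 MPa


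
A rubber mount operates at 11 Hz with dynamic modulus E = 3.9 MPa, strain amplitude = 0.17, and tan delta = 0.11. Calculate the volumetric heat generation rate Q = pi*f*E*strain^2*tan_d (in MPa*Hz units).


Q = pi * f * E * strain^2 * tan_d
= pi * 11 * 3.9 * 0.17^2 * 0.11
= pi * 11 * 3.9 * 0.0289 * 0.11
= 0.4284

Q = 0.4284


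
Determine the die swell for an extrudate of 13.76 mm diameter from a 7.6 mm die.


Die swell ratio = D_extrudate / D_die
= 13.76 / 7.6
= 1.811

Die swell = 1.811


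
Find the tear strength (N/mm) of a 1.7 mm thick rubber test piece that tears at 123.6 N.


Tear strength = force / thickness
= 123.6 / 1.7
= 72.71 N/mm

72.71 N/mm


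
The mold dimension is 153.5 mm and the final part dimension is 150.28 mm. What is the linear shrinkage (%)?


Shrinkage = (mold - part) / mold * 100
= (153.5 - 150.28) / 153.5 * 100
= 3.22 / 153.5 * 100
= 2.1%

2.1%


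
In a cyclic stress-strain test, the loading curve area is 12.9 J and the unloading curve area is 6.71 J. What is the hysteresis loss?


Hysteresis loss = loading - unloading
= 12.9 - 6.71
= 6.19 J

6.19 J


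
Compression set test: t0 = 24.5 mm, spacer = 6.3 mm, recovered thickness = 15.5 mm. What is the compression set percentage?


CS = (t0 - recovered) / (t0 - ts) * 100
= (24.5 - 15.5) / (24.5 - 6.3) * 100
= 9.0 / 18.2 * 100
= 49.5%

49.5%


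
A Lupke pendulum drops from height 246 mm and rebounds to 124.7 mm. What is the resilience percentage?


Resilience = h_rebound / h_drop * 100
= 124.7 / 246 * 100
= 50.7%

50.7%


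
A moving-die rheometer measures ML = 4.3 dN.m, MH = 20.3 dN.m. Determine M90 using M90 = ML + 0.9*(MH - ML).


M90 = ML + 0.9 * (MH - ML)
M90 = 4.3 + 0.9 * (20.3 - 4.3)
M90 = 4.3 + 0.9 * 16.0
M90 = 18.7 dN.m

18.7 dN.m
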